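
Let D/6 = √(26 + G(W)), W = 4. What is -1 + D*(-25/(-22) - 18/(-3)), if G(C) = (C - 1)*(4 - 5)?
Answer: -1 + 471*√23/11 ≈ 204.35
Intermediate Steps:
G(C) = 1 - C (G(C) = (-1 + C)*(-1) = 1 - C)
D = 6*√23 (D = 6*√(26 + (1 - 1*4)) = 6*√(26 + (1 - 4)) = 6*√(26 - 3) = 6*√23 ≈ 28.775)
-1 + D*(-25/(-22) - 18/(-3)) = -1 + (6*√23)*(-25/(-22) - 18/(-3)) = -1 + (6*√23)*(-25*(-1/22) - 18*(-⅓)) = -1 + (6*√23)*(25/22 + 6) = -1 + (6*√23)*(157/22) = -1 + 471*√23/11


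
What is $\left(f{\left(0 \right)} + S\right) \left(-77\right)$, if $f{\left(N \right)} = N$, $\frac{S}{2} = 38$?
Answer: $-5852$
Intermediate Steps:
$S = 76$ ($S = 2 \cdot 38 = 76$)
$\left(f{\left(0 \right)} + S\right) \left(-77\right) = \left(0 + 76\right) \left(-77\right) = 76 \left(-77\right) = -5852$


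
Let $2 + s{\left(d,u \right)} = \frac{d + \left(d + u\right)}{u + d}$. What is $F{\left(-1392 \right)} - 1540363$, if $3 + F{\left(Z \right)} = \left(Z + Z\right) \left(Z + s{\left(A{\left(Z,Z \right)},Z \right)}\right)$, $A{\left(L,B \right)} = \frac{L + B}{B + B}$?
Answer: $\frac{3251807470}{1391} \approx 2.3377 \cdot 10^{6}$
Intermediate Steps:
$A{\left(L,B \right)} = \frac{B + L}{2 B}$
$s{\left(d,u \right)} = -2 + \frac{u + 2 d}{d + u}$ ($s{\left(d,u \right)} = -2 + \frac{d + \left(d + u\right)}{u + d} = -2 + \frac{u + 2 d}{d + u}$)
$F{\left(Z \right)} = -3 + 2 Z \left(Z - \frac{Z}{1 + Z}\right)$ ($F{\left(Z \right)} = -3 + \left(Z + Z\right) \left(Z - \frac{Z}{\frac{Z + Z}{2 Z} + Z}\right) = -3 + 2 Z \left(Z - \frac{Z}{\frac{2 Z}{2 Z} + Z}\right) = -3 + 2 Z \left(Z - \frac{Z}{1 + Z}\right)$)
$F{\left(-1392 \right)} - 1540363 = \frac{-3 - -4176 + 2 \left(-1392\right)^{3}}{1 - 1392} - 1540363 = \frac{-3 + 4176 + 2 \left(-2697228288\right)}{-1391} - 1540363 = - \frac{-3 + 4176 - 5394456576}{1391} - 1540363 = \left(- \frac{1}{1391}\right) \left(-5394452403\right) - 1540363 = \frac{5394452403}{1391} - 1540363 = \frac{3251807470}{1391}$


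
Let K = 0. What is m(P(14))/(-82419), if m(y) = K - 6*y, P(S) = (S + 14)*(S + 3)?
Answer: 952/27473 ≈ 0.034652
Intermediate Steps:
P(S) = (3 + S)*(14 + S) (P(S) = (14 + S)*(3 + S) = (3 + S)*(14 + S))
m(y) = -6*y (m(y) = 0 - 6*y = -6*y)
m(P(14))/(-82419) = -6*(42 + 14**2 + 17*14)/(-82419) = -6*(42 + 196 + 238)*(-1/82419) = -6*476*(-1/82419) = -2856*(-1/82419) = 952/27473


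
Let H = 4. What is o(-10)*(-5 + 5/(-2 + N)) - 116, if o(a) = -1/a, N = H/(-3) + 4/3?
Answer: -467/4 ≈ -116.75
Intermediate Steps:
N = 0 (N = 4/(-3) + 4/3 = 4*(-⅓) + 4*(⅓) = -4/3 + 4/3 = 0)
o(-10)*(-5 + 5/(-2 + N)) - 116 = (-1/(-10))*(-5 + 5/(-2 + 0)) - 116 = (-1*(-⅒))*(-5 + 5/(-2)) - 116 = (-5 - ½*5)/10 - 116 = (-5 - 5/2)/10 - 116 = (⅒)*(-15/2) - 116 = -¾ - 116 = -467/4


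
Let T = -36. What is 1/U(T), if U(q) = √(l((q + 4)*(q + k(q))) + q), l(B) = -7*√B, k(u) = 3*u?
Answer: -I*√3/(6*√(3 + 28*√2)) ≈ -0.04423*I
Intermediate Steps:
U(q) = √(q - 14*√(q*(4 + q))) (U(q) = √(-7*√((q + 4)*(q + 3*q)) + q) = √(-7*√(4*q*(4 + q)) + q) = √(-7*2*√(q*(4 + q)) + q) = √(-14*√(q*(4 + q)) + q) = √(q - 14*√(q*(4 + q))))
1/U(T) = 1/(√(-36 - 14*24*√2)) = 1/(√(-36 - 336*√2)) = (-36 - 336*√2)^(-½)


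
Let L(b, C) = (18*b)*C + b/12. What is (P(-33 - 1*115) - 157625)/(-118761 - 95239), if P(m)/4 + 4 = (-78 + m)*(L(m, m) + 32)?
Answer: 1069791923/642000 ≈ 1666.3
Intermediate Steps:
L(b, C) = b/12 + 18*C*b (L(b, C) = 18*C*b + b*(1/12) = 18*C*b + b/12 = b/12 + 18*C*b)
P(m) = -16 + 4*(-78 + m)*(32 + m*(1 + 216*m)/12) (P(m) = -16 + 4*((-78 + m)*(m*(1 + 216*m)/12 + 32)) = -16 + 4*((-78 + m)*(32 + m*(1 + 216*m)/12)) = -16 + 4*(-78 + m)*(32 + m*(1 + 216*m)/12))
(P(-33 - 1*115) - 157625)/(-118761 - 95239) = ((-10000 + 72*(-33 - 1*115)³ + 102*(-33 - 1*115) - 16847*(-33 - 1*115)²/3) - 157625)/(-118761 - 95239) = ((-10000 + 72*(-33 - 115)³ + 102*(-33 - 115) - 16847*(-33 - 115)²/3) - 157625)/(-214000) = ((-10000 + 72*(-148)³ + 102*(-148) - 16847/3*(-148)²) - 157625)*(-1/214000) = ((-10000 + 72*(-3241792) - 15096 - 16847/3*21904) - 157625)*(-1/214000) = ((-10000 - 233409024 - 15096 - 369016688/3) - 157625)*(-1/214000) = (-1069319048/3 - 157625)*(-1/214000) = -1069791923/3*(-1/214000) = 1069791923/642000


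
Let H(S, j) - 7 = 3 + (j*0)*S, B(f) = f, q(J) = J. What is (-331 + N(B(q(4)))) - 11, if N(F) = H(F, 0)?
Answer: -332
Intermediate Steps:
H(S, j) = 10 (H(S, j) = 7 + (3 + (j*0)*S) = 7 + (3 + 0*S) = 7 + (3 + 0) = 7 + 3 = 10)
N(F) = 10
(-331 + N(B(q(4)))) - 11 = (-331 + 10) - 11 = -321 - 11 = -332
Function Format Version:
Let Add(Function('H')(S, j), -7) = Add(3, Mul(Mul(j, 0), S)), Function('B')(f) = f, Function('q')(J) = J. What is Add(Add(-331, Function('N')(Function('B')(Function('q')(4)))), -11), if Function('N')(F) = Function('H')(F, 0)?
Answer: -332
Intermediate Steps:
Function('H')(S, j) = 10 (Function('H')(S, j) = Add(7, Add(3, Mul(Mul(j, 0), S))) = Add(7, Add(3, Mul(0, S))) = Add(7, Add(3, 0)) = Add(7, 3) = 10)
Function('N')(F) = 10
Add(Add(-331, Function('N')(Function('B')(Function('q')(4)))), -11) = Add(Add(-331, 10), -11) = Add(-321, -11) = -332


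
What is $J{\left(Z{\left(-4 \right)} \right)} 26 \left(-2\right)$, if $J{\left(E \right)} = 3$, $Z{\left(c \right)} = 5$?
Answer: $-156$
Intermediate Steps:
$J{\left(Z{\left(-4 \right)} \right)} 26 \left(-2\right) = 3 \cdot 26 \left(-2\right) = 78 \left(-2\right) = -156$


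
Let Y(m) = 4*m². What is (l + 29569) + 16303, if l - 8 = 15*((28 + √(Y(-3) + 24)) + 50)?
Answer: 47050 + 30*√15 ≈ 47166.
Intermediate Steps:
l = 1178 + 30*√15 (l = 8 + 15*((28 + √(4*(-3)² + 24)) + 50) = 8 + 15*((28 + √(4*9 + 24)) + 50) = 8 + 15*((28 + √(36 + 24)) + 50) = 8 + 15*((28 + √60) + 50) = 8 + 15*((28 + 2*√15) + 50) = 8 + 15*(78 + 2*√15) = 8 + (1170 + 30*√15) = 1178 + 30*√15 ≈ 1294.2)
(l + 29569) + 16303 = ((1178 + 30*√15) + 29569) + 16303 = (30747 + 30*√15) + 16303 = 47050 + 30*√15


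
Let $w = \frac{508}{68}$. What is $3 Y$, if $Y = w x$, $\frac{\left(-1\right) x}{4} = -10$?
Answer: $\frac{15240}{17} \approx 896.47$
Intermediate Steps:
$x = 40$ ($x = \left(-4\right) \left(-10\right) = 40$)
$w = \frac{127}{17}$ ($w = 508 \cdot \frac{1}{68} = \frac{127}{17} \approx 7.4706$)
$Y = \frac{5080}{17}$ ($Y = \frac{127}{17} \cdot 40 = \frac{5080}{17} \approx 298.82$)
$3 Y = 3 \cdot \frac{5080}{17} = \frac{15240}{17}$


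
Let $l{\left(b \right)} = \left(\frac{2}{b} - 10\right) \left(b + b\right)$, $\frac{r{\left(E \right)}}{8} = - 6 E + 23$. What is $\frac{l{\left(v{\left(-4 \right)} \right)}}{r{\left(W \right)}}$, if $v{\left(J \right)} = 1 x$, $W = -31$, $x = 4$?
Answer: $- \frac{1}{22} \approx -0.045455$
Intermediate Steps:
$r{\left(E \right)} = 184 - 48 E$ ($r{\left(E \right)} = 8 \left(- 6 E + 23\right) = 8 \left(23 - 6 E\right) = 184 - 48 E$)
$v{\left(J \right)} = 4$ ($v{\left(J \right)} = 1 \cdot 4 = 4$)
$l{\left(b \right)} = 2 b \left(-10 + \frac{2}{b}\right)$ ($l{\left(b \right)} = \left(-10 + \frac{2}{b}\right) 2 b = 2 b \left(-10 + \frac{2}{b}\right)$)
$\frac{l{\left(v{\left(-4 \right)} \right)}}{r{\left(W \right)}} = \frac{4 - 80}{184 - -1488} = \frac{4 - 80}{184 + 1488} = - \frac{76}{1672} = \left(-76\right) \frac{1}{1672} = - \frac{1}{22}$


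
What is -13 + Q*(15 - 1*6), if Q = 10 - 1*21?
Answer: -112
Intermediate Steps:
Q = -11 (Q = 10 - 21 = -11)
-13 + Q*(15 - 1*6) = -13 - 11*(15 - 1*6) = -13 - 11*(15 - 6) = -13 - 11*9 = -13 - 99 = -112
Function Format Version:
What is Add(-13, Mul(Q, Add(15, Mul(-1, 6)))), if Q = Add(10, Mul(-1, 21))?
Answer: -112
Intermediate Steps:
Q = -11 (Q = Add(10, -21) = -11)
Add(-13, Mul(Q, Add(15, Mul(-1, 6)))) = Add(-13, Mul(-11, Add(15, Mul(-1, 6)))) = Add(-13, Mul(-11, Add(15, -6))) = Add(-13, Mul(-11, 9)) = Add(-13, -99) = -112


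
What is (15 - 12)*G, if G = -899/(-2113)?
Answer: 2697/2113 ≈ 1.2764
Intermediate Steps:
G = 899/2113 (G = -899*(-1/2113) = 899/2113 ≈ 0.42546)
(15 - 12)*G = (15 - 12)*(899/2113) = 3*(899/2113) = 2697/2113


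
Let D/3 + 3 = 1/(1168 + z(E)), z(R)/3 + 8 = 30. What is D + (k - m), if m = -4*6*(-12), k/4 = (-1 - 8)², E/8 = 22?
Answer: 33321/1234 ≈ 27.002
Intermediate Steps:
E = 176 (E = 8*22 = 176)
z(R) = 66 (z(R) = -24 + 3*30 = -24 + 90 = 66)
k = 324 (k = 4*(-1 - 8)² = 4*(-9)² = 4*81 = 324)
D = -11103/1234 (D = -9 + 3/(1168 + 66) = -9 + 3/1234 = -11103/1234 ≈ -8.9976)
m = 288 (m = -24*(-12) = 288)
D + (k - m) = -11103/1234 + (324 - 1*288) = -11103/1234 + (324 - 288) = -11103/1234 + 36 = 33321/1234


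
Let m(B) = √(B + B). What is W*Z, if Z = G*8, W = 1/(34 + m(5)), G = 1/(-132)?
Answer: -34/18909 + √10/18909 ≈ -0.0016308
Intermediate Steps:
m(B) = √2*√B (m(B) = √(2*B) = √2*√B)
G = -1/132 ≈ -0.0075758
W = 1/(34 + √10) (W = 1/(34 + √2*√5) = 1/(34 + √10) ≈ 0.026909)
Z = -2/33 (Z = -1/132*8 = -2/33 ≈ -0.060606)
W*Z = (17/573 - √10/1146)*(-2/33) = -34/18909 + √10/18909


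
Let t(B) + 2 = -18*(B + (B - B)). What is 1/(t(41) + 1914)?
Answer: 1/1174 ≈ 0.00085179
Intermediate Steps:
t(B) = -2 - 18*B (t(B) = -2 - 18*(B + (B - B)) = -2 - 18*(B + 0) = -2 - 18*B)
1/(t(41) + 1914) = 1/((-2 - 18*41) + 1914) = 1/((-2 - 738) + 1914) = 1/(-740 + 1914) = 1/1174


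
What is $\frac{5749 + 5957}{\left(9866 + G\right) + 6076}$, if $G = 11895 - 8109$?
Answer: $\frac{1951}{3288} \approx 0.59337$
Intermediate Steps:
$G = 3786$ ($G = 11895 - 8109 = 3786$)
$\frac{5749 + 5957}{\left(9866 + G\right) + 6076} = \frac{5749 + 5957}{\left(9866 + 3786\right) + 6076} = \frac{11706}{13652 + 6076} = \frac{11706}{19728} = 11706 \cdot \frac{1}{19728} = \frac{1951}{3288}$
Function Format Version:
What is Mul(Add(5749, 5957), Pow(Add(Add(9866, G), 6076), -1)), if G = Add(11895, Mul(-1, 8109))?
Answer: Rational(1951, 3288) ≈ 0.59337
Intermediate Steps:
G = 3786 (G = Add(11895, -8109) = 3786)
Mul(Add(5749, 5957), Pow(Add(Add(9866, G), 6076), -1)) = Mul(Add(5749, 5957), Pow(Add(Add(9866, 3786), 6076), -1)) = Mul(11706, Pow(Add(13652, 6076), -1)) = Mul(11706, Pow(19728, -1)) = Mul(11706, Rational(1, 19728)) = Rational(1951, 3288)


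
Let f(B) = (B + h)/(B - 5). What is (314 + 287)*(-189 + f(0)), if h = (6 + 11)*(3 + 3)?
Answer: -629247/5 ≈ -1.2585e+5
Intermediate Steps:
h = 102 (h = 17*6 = 102)
f(B) = (102 + B)/(-5 + B) (f(B) = (B + 102)/(B - 5) = (102 + B)/(-5 + B))
(314 + 287)*(-189 + f(0)) = (314 + 287)*(-189 + (102 + 0)/(-5 + 0)) = 601*(-189 + 102/(-5)) = 601*(-189 - 1/5*102) = 601*(-189 - 102/5) = 601*(-1047/5) = -629247/5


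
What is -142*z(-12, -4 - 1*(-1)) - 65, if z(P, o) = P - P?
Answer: -65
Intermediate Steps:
z(P, o) = 0
-142*z(-12, -4 - 1*(-1)) - 65 = -142*0 - 65 = 0 - 65 = -65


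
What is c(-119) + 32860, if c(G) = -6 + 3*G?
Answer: 32497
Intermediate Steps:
c(-119) + 32860 = (-6 + 3*(-119)) + 32860 = (-6 - 357) + 32860 = -363 + 32860 = 32497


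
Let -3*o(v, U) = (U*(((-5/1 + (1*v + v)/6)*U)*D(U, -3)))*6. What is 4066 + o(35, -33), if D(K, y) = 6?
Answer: -83054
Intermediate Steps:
o(v, U) = -12*U**2*(-5 + v/3) (o(v, U) = -U*(((-5/1 + (1*v + v)/6)*U)*6)*6/3 = -U*(((-5*1 + (v + v)*(1/6))*U)*6)*6/3 = -U*(((-5 + (2*v)*(1/6))*U)*6)*6/3 = -U*(((-5 + v/3)*U)*6)*6/3 = -U*((U*(-5 + v/3))*6)*6/3 = -U*(6*U*(-5 + v/3))*6/3 = -6*U**2*(-5 + v/3)*6/3 = -12*U**2*(-5 + v/3))
4066 + o(35, -33) = 4066 + 4*(-33)**2*(15 - 1*35) = 4066 + 4*1089*(15 - 35) = 4066 + 4*1089*(-20) = 4066 - 87120 = -83054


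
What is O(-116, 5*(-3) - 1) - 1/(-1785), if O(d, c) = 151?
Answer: 269536/1785 ≈ 151.00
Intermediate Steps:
O(-116, 5*(-3) - 1) - 1/(-1785) = 151 - 1/(-1785) = 151 - 1*(-1/1785) = 151 + 1/1785 = 269536/1785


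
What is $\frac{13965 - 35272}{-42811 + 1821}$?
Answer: $\frac{21307}{40990} \approx 0.51981$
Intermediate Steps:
$\frac{13965 - 35272}{-42811 + 1821} = - \frac{21307}{-40990} = \left(-21307\right) \left(- \frac{1}{40990}\right) = \frac{21307}{40990}$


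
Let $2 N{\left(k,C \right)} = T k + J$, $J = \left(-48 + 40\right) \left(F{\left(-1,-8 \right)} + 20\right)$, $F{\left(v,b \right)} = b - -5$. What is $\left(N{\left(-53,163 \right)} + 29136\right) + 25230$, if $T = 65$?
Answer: $\frac{105151}{2} \approx 52576.0$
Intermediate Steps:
$F{\left(v,b \right)} = 5 + b$ ($F{\left(v,b \right)} = b + 5 = 5 + b$)
$J = -136$ ($J = \left(-48 + 40\right) \left(\left(5 - 8\right) + 20\right) = - 8 \left(-3 + 20\right) = \left(-8\right) 17 = -136$)
$N{\left(k,C \right)} = -68 + \frac{65 k}{2}$ ($N{\left(k,C \right)} = \frac{65 k - 136}{2} = \frac{-136 + 65 k}{2} = -68 + \frac{65 k}{2}$)
$\left(N{\left(-53,163 \right)} + 29136\right) + 25230 = \left(\left(-68 + \frac{65}{2} \left(-53\right)\right) + 29136\right) + 25230 = \left(\left(-68 - \frac{3445}{2}\right) + 29136\right) + 25230 = \left(- \frac{3581}{2} + 29136\right) + 25230 = \frac{54691}{2} + 25230 = \frac{105151}{2}$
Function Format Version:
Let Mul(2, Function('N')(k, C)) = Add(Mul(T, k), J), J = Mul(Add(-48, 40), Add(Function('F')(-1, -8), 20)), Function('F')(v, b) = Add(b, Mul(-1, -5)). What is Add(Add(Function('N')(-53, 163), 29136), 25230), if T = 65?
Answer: Rational(105151, 2) ≈ 52576.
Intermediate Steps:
Function('F')(v, b) = Add(5, b) (Function('F')(v, b) = Add(b, 5) = Add(5, b))
J = -136 (J = Mul(Add(-48, 40), Add(Add(5, -8), 20)) = Mul(-8, Add(-3, 20)) = Mul(-8, 17) = -136)
Function('N')(k, C) = Add(-68, Mul(Rational(65, 2), k)) (Function('N')(k, C) = Mul(Rational(1, 2), Add(Mul(65, k), -136)) = Mul(Rational(1, 2), Add(-136, Mul(65, k))) = Add(-68, Mul(Rational(65, 2), k)))
Add(Add(Function('N')(-53, 163), 29136), 25230) = Add(Add(Add(-68, Mul(Rational(65, 2), -53)), 29136), 25230) = Add(Add(Add(-68, Rational(-3445, 2)), 29136), 25230) = Add(Add(Rational(-3581, 2), 29136), 25230) = Add(Rational(54691, 2), 25230) = Rational(105151, 2)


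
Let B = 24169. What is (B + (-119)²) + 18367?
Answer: 56697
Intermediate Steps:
(B + (-119)²) + 18367 = (24169 + (-119)²) + 18367 = (24169 + 14161) + 18367 = 38330 + 18367 = 56697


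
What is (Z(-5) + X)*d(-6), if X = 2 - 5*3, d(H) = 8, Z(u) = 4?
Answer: -72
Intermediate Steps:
X = -13 (X = 2 - 15 = -13)
(Z(-5) + X)*d(-6) = (4 - 13)*8 = -9*8 = -72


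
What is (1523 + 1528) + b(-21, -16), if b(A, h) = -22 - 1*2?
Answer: 3027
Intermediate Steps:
b(A, h) = -24 (b(A, h) = -22 - 2 = -24)
(1523 + 1528) + b(-21, -16) = (1523 + 1528) - 24 = 3051 - 24 = 3027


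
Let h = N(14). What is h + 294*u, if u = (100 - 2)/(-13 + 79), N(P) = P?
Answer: 4956/11 ≈ 450.55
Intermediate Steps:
h = 14
u = 49/33 (u = 98/66 = 98*(1/66) = 49/33 ≈ 1.4848)
h + 294*u = 14 + 294*(49/33) = 14 + 4802/11 = 4956/11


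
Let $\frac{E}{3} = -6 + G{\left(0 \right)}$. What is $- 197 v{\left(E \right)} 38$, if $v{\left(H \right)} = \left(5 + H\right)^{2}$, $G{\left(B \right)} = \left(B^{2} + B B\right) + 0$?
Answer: $-1265134$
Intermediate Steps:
$G{\left(B \right)} = 2 B^{2}$ ($G{\left(B \right)} = \left(B^{2} + B^{2}\right) + 0 = 2 B^{2} + 0 = 2 B^{2}$)
$E = -18$ ($E = 3 \left(-6 + 2 \cdot 0^{2}\right) = 3 \left(-6 + 2 \cdot 0\right) = 3 \left(-6 + 0\right) = 3 \left(-6\right) = -18$)
$- 197 v{\left(E \right)} 38 = - 197 \left(5 - 18\right)^{2} \cdot 38 = - 197 \left(-13\right)^{2} \cdot 38 = \left(-197\right) 169 \cdot 38 = \left(-33293\right) 38 = -1265134$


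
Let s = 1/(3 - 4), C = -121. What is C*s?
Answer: 121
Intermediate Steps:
s = -1 (s = 1/(-1) = -1)
C*s = -121*(-1) = 121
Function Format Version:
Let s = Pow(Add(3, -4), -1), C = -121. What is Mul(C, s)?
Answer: 121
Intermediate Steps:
s = -1 (s = Pow(-1, -1) = -1)
Mul(C, s) = Mul(-121, -1) = 121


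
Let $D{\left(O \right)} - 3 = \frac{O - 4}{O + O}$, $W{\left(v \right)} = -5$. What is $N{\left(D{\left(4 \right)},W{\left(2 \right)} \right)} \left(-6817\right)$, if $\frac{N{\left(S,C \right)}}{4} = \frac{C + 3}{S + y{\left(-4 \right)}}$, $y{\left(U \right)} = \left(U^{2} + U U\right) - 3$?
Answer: $\frac{6817}{4} \approx 1704.3$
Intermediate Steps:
$y{\left(U \right)} = -3 + 2 U^{2}$ ($y{\left(U \right)} = \left(U^{2} + U^{2}\right) - 3 = 2 U^{2} - 3 = -3 + 2 U^{2}$)
$D{\left(O \right)} = 3 + \frac{-4 + O}{2 O}$ ($D{\left(O \right)} = 3 + \frac{O - 4}{O + O} = 3 + \frac{-4 + O}{2 O}$)
$N{\left(S,C \right)} = \frac{4 \left(3 + C\right)}{29 + S}$ ($N{\left(S,C \right)} = 4 \frac{C + 3}{S - \left(3 - 2 \left(-4\right)^{2}\right)} = 4 \frac{3 + C}{S + \left(-3 + 2 \cdot 16\right)} = 4 \frac{3 + C}{S + \left(-3 + 32\right)} = 4 \frac{3 + C}{S + 29} = 4 \frac{3 + C}{29 + S} = \frac{4 \left(3 + C\right)}{29 + S}$)
$N{\left(D{\left(4 \right)},W{\left(2 \right)} \right)} \left(-6817\right) = \frac{4 \left(3 - 5\right)}{29 + \left(\frac{7}{2} - \frac{2}{4}\right)} \left(-6817\right) = 4 \frac{1}{29 + \left(\frac{7}{2} - \frac{1}{2}\right)} \left(-2\right) \left(-6817\right) = 4 \frac{1}{29 + 3} \left(-2\right) \left(-6817\right) = 4 \cdot \frac{1}{32} \left(-2\right) \left(-6817\right) = \left(- \frac{1}{4}\right) \left(-6817\right) = \frac{6817}{4}$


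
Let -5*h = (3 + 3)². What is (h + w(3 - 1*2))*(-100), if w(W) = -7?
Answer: 1420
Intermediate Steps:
h = -36/5 (h = -(3 + 3)²/5 = -⅕*6² = -⅕*36 = -36/5 ≈ -7.2000)
(h + w(3 - 1*2))*(-100) = (-36/5 - 7)*(-100) = -71/5*(-100) = 1420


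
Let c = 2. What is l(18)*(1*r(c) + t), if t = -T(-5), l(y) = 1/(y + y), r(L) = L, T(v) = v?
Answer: 7/36 ≈ 0.19444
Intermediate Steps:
l(y) = 1/(2*y)
t = 5 (t = -1*(-5) = 5)
l(18)*(1*r(c) + t) = ((1/2)/18)*(1*2 + 5) = ((1/2)*(1/18))*(2 + 5) = (1/36)*7 = 7/36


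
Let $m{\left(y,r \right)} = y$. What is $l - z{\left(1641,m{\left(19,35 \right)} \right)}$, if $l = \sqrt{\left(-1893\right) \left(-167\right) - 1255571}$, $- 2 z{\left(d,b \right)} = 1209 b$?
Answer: $\frac{22971}{2} + 4 i \sqrt{58715} \approx 11486.0 + 969.25 i$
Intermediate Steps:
$z{\left(d,b \right)} = - \frac{1209 b}{2}$
$l = 4 i \sqrt{58715}$ ($l = \sqrt{316131 - 1255571} = \sqrt{-939440} = 4 i \sqrt{58715} \approx 969.25 i$)
$l - z{\left(1641,m{\left(19,35 \right)} \right)} = 4 i \sqrt{58715} - \left(- \frac{1209}{2}\right) 19 = 4 i \sqrt{58715} - - \frac{22971}{2} = 4 i \sqrt{58715} + \frac{22971}{2} = \frac{22971}{2} + 4 i \sqrt{58715}$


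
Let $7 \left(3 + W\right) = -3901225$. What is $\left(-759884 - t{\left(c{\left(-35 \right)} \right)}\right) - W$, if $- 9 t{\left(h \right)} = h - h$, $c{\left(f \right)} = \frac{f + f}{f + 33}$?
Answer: $- \frac{1417942}{7} \approx -2.0256 \cdot 10^{5}$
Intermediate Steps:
$c{\left(f \right)} = \frac{2 f}{33 + f}$
$t{\left(h \right)} = 0$ ($t{\left(h \right)} = - \frac{h - h}{9} = \left(- \frac{1}{9}\right) 0 = 0$)
$W = - \frac{3901246}{7}$ ($W = -3 + \frac{1}{7} \left(-3901225\right) = -3 - \frac{3901225}{7} = - \frac{3901246}{7} \approx -5.5732 \cdot 10^{5}$)
$\left(-759884 - t{\left(c{\left(-35 \right)} \right)}\right) - W = \left(-759884 - 0\right) - - \frac{3901246}{7} = \left(-759884 + 0\right) + \frac{3901246}{7} = -759884 + \frac{3901246}{7} = - \frac{1417942}{7}$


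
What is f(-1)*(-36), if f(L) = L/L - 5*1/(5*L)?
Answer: -72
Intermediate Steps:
f(L) = 1 - 1/L (f(L) = 1 - 5*1/(5*L) = 1 - 1/L)
f(-1)*(-36) = ((-1 - 1)/(-1))*(-36) = -1*(-2)*(-36) = 2*(-36) = -72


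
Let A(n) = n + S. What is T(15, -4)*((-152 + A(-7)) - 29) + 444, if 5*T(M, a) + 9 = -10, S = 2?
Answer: 5754/5 ≈ 1150.8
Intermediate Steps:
T(M, a) = -19/5 (T(M, a) = -9/5 + (⅕)*(-10) = -9/5 - 2 = -19/5)
A(n) = 2 + n (A(n) = n + 2 = 2 + n)
T(15, -4)*((-152 + A(-7)) - 29) + 444 = -19*((-152 + (2 - 7)) - 29)/5 + 444 = -19*((-152 - 5) - 29)/5 + 444 = -19*(-157 - 29)/5 + 444 = -19/5*(-186) + 444 = 3534/5 + 444 = 5754/5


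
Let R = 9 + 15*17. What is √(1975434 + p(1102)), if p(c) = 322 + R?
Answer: 2*√494005 ≈ 1405.7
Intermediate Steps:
R = 264 (R = 9 + 255 = 264)
p(c) = 586 (p(c) = 322 + 264 = 586)
√(1975434 + p(1102)) = √(1975434 + 586) = √1976020 = 2*√494005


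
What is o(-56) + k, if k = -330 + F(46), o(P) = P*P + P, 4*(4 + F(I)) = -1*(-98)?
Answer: 5541/2 ≈ 2770.5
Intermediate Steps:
F(I) = 41/2 (F(I) = -4 + (-1*(-98))/4 = -4 + (¼)*98 = -4 + 49/2 = 41/2)
o(P) = P + P² (o(P) = P² + P = P + P²)
k = -619/2 (k = -330 + 41/2 = -619/2 ≈ -309.50)
o(-56) + k = -56*(1 - 56) - 619/2 = -56*(-55) - 619/2 = 3080 - 619/2 = 5541/2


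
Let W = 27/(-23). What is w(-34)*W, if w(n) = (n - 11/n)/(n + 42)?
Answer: 30915/6256 ≈ 4.9417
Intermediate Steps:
w(n) = (n - 11/n)/(42 + n)
W = -27/23 (W = 27*(-1/23) = -27/23 ≈ -1.1739)
w(-34)*W = ((-11 + (-34)**2)/((-34)*(42 - 34)))*(-27/23) = -1/34*(-11 + 1156)/8*(-27/23) = -1/34*1/8*1145*(-27/23) = -1145/272*(-27/23) = 30915/6256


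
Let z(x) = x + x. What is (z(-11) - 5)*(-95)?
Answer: 2565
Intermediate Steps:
z(x) = 2*x
(z(-11) - 5)*(-95) = (2*(-11) - 5)*(-95) = (-22 - 5)*(-95) = -27*(-95) = 2565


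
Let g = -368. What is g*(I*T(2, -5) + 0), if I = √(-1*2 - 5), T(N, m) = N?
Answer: -736*I*√7 ≈ -1947.3*I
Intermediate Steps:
I = I*√7 (I = √(-2 - 5) = √(-7) = I*√7 ≈ 2.6458*I)
g*(I*T(2, -5) + 0) = -368*((I*√7)*2 + 0) = -368*(2*I*√7 + 0) = -736*I*√7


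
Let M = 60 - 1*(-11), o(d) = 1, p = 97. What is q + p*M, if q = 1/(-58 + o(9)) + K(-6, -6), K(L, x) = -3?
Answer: 392387/57 ≈ 6884.0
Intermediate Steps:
M = 71 (M = 60 + 11 = 71)
q = -172/57 (q = 1/(-58 + 1) - 3 = 1/(-57) - 3 = -1/57 - 3 = -172/57 ≈ -3.0175)
q + p*M = -172/57 + 97*71 = -172/57 + 6887 = 392387/57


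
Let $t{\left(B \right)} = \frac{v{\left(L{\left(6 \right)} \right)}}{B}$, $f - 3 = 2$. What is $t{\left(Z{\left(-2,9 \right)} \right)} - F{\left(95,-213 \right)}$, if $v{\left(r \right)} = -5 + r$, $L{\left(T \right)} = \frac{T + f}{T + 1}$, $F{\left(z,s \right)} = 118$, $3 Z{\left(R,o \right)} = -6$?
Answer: $- \frac{814}{7} \approx -116.29$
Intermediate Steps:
$f = 5$ ($f = 3 + 2 = 5$)
$Z{\left(R,o \right)} = -2$ ($Z{\left(R,o \right)} = \frac{1}{3} \left(-6\right) = -2$)
$L{\left(T \right)} = \frac{5 + T}{1 + T}$ ($L{\left(T \right)} = \frac{T + 5}{T + 1} = \frac{5 + T}{1 + T}$)
$t{\left(B \right)} = - \frac{24}{7 B}$ ($t{\left(B \right)} = \frac{-5 + \frac{5 + 6}{1 + 6}}{B} = \frac{-5 + \frac{1}{7} \cdot 11}{B} = \frac{-5 + \frac{11}{7}}{B} = - \frac{24}{7 B}$)
$t{\left(Z{\left(-2,9 \right)} \right)} - F{\left(95,-213 \right)} = - \frac{24}{7 \left(-2\right)} - 118 = \left(- \frac{24}{7}\right) \left(- \frac{1}{2}\right) - 118 = \frac{12}{7} - 118 = - \frac{814}{7}$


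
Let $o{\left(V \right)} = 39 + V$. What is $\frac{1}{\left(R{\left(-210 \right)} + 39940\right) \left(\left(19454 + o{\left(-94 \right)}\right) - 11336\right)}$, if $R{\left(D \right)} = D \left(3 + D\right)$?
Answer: $\frac{1}{672534830} \approx 1.4869 \cdot 10^{-9}$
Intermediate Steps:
$\frac{1}{\left(R{\left(-210 \right)} + 39940\right) \left(\left(19454 + o{\left(-94 \right)}\right) - 11336\right)} = \frac{1}{\left(- 210 \left(3 - 210\right) + 39940\right) \left(\left(19454 + \left(39 - 94\right)\right) - 11336\right)} = \frac{1}{\left(\left(-210\right) \left(-207\right) + 39940\right) \left(\left(19454 - 55\right) - 11336\right)} = \frac{1}{\left(43470 + 39940\right) \left(19399 - 11336\right)} = \frac{1}{83410 \cdot 8063} = \frac{1}{672534830}$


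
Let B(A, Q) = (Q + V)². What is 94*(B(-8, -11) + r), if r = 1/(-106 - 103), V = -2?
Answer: 3320080/209 ≈ 15886.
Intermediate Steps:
B(A, Q) = (-2 + Q)² (B(A, Q) = (Q - 2)² = (-2 + Q)²)
r = -1/209 (r = 1/(-209) = -1/209 ≈ -0.0047847)
94*(B(-8, -11) + r) = 94*((-2 - 11)² - 1/209) = 94*((-13)² - 1/209) = 94*(169 - 1/209) = 94*(35320/209) = 3320080/209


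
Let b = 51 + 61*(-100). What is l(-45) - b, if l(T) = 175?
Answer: 6224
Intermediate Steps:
b = -6049 (b = 51 - 6100 = -6049)
l(-45) - b = 175 - 1*(-6049) = 175 + 6049 = 6224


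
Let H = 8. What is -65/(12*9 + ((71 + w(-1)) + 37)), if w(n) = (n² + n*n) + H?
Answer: -65/226 ≈ -0.28761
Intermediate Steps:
w(n) = 8 + 2*n² (w(n) = (n² + n*n) + 8 = (n² + n²) + 8 = 2*n² + 8 = 8 + 2*n²)
-65/(12*9 + ((71 + w(-1)) + 37)) = -65/(12*9 + ((71 + (8 + 2*(-1)²)) + 37)) = -65/(108 + ((71 + (8 + 2*1)) + 37)) = -65/(108 + ((71 + (8 + 2)) + 37)) = -65/(108 + ((71 + 10) + 37)) = -65/(108 + (81 + 37)) = -65/(108 + 118) = -65/226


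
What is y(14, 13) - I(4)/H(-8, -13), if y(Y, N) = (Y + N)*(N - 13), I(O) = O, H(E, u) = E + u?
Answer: 4/21 ≈ 0.19048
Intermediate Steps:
y(Y, N) = (-13 + N)*(N + Y) (y(Y, N) = (N + Y)*(-13 + N) = (-13 + N)*(N + Y))
y(14, 13) - I(4)/H(-8, -13) = (13**2 - 13*13 - 13*14 + 13*14) - 4/(-8 - 13) = (169 - 169 - 182 + 182) - 4/(-21) = 0 - 4*(-1)/21 = 0 - 1*(-4/21) = 0 + 4/21 = 4/21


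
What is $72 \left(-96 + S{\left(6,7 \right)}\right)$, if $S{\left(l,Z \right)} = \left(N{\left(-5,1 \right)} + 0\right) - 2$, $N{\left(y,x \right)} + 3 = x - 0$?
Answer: $-7200$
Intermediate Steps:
$N{\left(y,x \right)} = -3 + x$ ($N{\left(y,x \right)} = -3 + \left(x - 0\right) = -3 + \left(x + 0\right) = -3 + x$)
$S{\left(l,Z \right)} = -4$ ($S{\left(l,Z \right)} = \left(\left(-3 + 1\right) + 0\right) - 2 = \left(-2 + 0\right) - 2 = -2 - 2 = -4$)
$72 \left(-96 + S{\left(6,7 \right)}\right) = 72 \left(-96 - 4\right) = 72 \left(-100\right) = -7200$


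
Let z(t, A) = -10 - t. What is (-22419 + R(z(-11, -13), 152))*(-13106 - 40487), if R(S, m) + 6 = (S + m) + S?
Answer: 1193569703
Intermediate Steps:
R(S, m) = -6 + m + 2*S (R(S, m) = -6 + ((S + m) + S) = -6 + (m + 2*S) = -6 + m + 2*S)
(-22419 + R(z(-11, -13), 152))*(-13106 - 40487) = (-22419 + (-6 + 152 + 2*(-10 - 1*(-11))))*(-13106 - 40487) = (-22419 + (-6 + 152 + 2*(-10 + 11)))*(-53593) = (-22419 + (-6 + 152 + 2*1))*(-53593) = (-22419 + (-6 + 152 + 2))*(-53593) = (-22419 + 148)*(-53593) = -22271*(-53593) = 1193569703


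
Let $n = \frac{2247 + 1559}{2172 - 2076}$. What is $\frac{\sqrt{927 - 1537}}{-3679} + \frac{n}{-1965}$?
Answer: $- \frac{1903}{94320} - \frac{i \sqrt{610}}{3679} \approx -0.020176 - 0.0067133 i$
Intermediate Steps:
$n = \frac{1903}{48}$ ($n = \frac{3806}{96} = 3806 \cdot \frac{1}{96} = \frac{1903}{48} \approx 39.646$)
$\frac{\sqrt{927 - 1537}}{-3679} + \frac{n}{-1965} = \frac{\sqrt{927 - 1537}}{-3679} + \frac{1903}{48 \left(-1965\right)} = \sqrt{-610} \left(- \frac{1}{3679}\right) + \frac{1903}{48} \left(- \frac{1}{1965}\right) = i \sqrt{610} \left(- \frac{1}{3679}\right) - \frac{1903}{94320} = - \frac{i \sqrt{610}}{3679} - \frac{1903}{94320} = - \frac{1903}{94320} - \frac{i \sqrt{610}}{3679}$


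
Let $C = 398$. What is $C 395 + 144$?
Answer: $157354$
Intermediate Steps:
$C 395 + 144 = 398 \cdot 395 + 144 = 157210 + 144 = 157354$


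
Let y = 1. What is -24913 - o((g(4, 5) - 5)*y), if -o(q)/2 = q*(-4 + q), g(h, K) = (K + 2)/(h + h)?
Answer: -795071/32 ≈ -24846.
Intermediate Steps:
g(h, K) = (2 + K)/(2*h) (g(h, K) = (2 + K)/((2*h)) = (2 + K)*(1/(2*h)) = (2 + K)/(2*h))
o(q) = -2*q*(-4 + q)
-24913 - o((g(4, 5) - 5)*y) = -24913 - 2*((1/2)*(2 + 5)/4 - 5)*1*(4 - ((1/2)*(2 + 5)/4 - 5)) = -24913 - 2*((1/2)*(1/4)*7 - 5)*1*(4 - ((1/2)*(1/4)*7 - 5)) = -24913 - 2*(7/8 - 5)*1*(4 - (7/8 - 5)) = -24913 - 2*(-33/8*1)*(4 - (-33)/8) = -24913 - 2*(-33)*(4 - 1*(-33/8))/8 = -24913 - 2*(-33)*(4 + 33/8)/8 = -24913 - 2*(-33)*65/(8*8) = -24913 - 1*(-2145/32) = -24913 + 2145/32 = -795071/32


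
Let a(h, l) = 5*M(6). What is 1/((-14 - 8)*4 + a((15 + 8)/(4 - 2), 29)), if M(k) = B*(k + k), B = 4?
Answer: 1/152 ≈ 0.0065789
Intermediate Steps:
M(k) = 8*k (M(k) = 4*(k + k) = 4*(2*k) = 8*k)
a(h, l) = 240 (a(h, l) = 5*(8*6) = 5*48 = 240)
1/((-14 - 8)*4 + a((15 + 8)/(4 - 2), 29)) = 1/((-14 - 8)*4 + 240) = 1/(-22*4 + 240) = 1/(-88 + 240) = 1/152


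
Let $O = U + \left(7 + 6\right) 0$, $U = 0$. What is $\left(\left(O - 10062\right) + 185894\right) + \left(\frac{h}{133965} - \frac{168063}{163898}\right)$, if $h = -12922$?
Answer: $\frac{42424697580379}{241281270} \approx 1.7583 \cdot 10^{5}$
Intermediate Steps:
$O = 0$ ($O = 0 + \left(7 + 6\right) 0 = 0 + 13 \cdot 0 = 0 + 0 = 0$)
$\left(\left(O - 10062\right) + 185894\right) + \left(\frac{h}{133965} - \frac{168063}{163898}\right) = \left(\left(0 - 10062\right) + 185894\right) - \left(\frac{994}{10305} + \frac{24009}{23414}\right) = \left(\left(0 - 10062\right) + 185894\right) - \frac{270686261}{241281270} = \left(-10062 + 185894\right) - \frac{270686261}{241281270} = 175832 - \frac{270686261}{241281270} = \frac{42424697580379}{241281270}$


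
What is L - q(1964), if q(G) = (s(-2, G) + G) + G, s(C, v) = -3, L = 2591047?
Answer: 2587122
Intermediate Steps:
q(G) = -3 + 2*G (q(G) = (-3 + G) + G = -3 + 2*G)
L - q(1964) = 2591047 - (-3 + 2*1964) = 2591047 - (-3 + 3928) = 2591047 - 1*3925 = 2591047 - 3925 = 2587122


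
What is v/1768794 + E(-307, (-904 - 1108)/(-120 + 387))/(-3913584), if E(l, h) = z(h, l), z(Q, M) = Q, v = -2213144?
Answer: -96357091763671/77010853361868 ≈ -1.2512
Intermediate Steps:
E(l, h) = h
v/1768794 + E(-307, (-904 - 1108)/(-120 + 387))/(-3913584) = -2213144/1768794 + ((-904 - 1108)/(-120 + 387))/(-3913584) = -2213144*1/1768794 - 2012/267*(-1/3913584) = -1106572/884397 - 2012*1/267*(-1/3913584) = -1106572/884397 - 2012/267*(-1/3913584) = -1106572/884397 + 503/261231732 = -96357091763671/77010853361868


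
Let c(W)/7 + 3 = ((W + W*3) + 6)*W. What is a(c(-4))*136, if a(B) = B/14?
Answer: 2516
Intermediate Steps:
c(W) = -21 + 7*W*(6 + 4*W) (c(W) = -21 + 7*(((W + W*3) + 6)*W) = -21 + 7*(((W + 3*W) + 6)*W) = -21 + 7*((4*W + 6)*W) = -21 + 7*((6 + 4*W)*W) = -21 + 7*(W*(6 + 4*W)) = -21 + 7*W*(6 + 4*W))
a(B) = B/14 (a(B) = B*(1/14) = B/14)
a(c(-4))*136 = ((-21 + 28*(-4)**2 + 42*(-4))/14)*136 = ((-21 + 28*16 - 168)/14)*136 = ((-21 + 448 - 168)/14)*136 = ((1/14)*259)*136 = (37/2)*136 = 2516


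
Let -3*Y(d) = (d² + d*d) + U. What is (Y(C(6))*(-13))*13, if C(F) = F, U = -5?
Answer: 11323/3 ≈ 3774.3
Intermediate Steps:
Y(d) = 5/3 - 2*d²/3 (Y(d) = -((d² + d*d) - 5)/3 = -((d² + d²) - 5)/3 = -(2*d² - 5)/3 = -(-5 + 2*d²)/3 = 5/3 - 2*d²/3)
(Y(C(6))*(-13))*13 = ((5/3 - ⅔*6²)*(-13))*13 = ((5/3 - ⅔*36)*(-13))*13 = ((5/3 - 24)*(-13))*13 = -67/3*(-13)*13 = (871/3)*13 = 11323/3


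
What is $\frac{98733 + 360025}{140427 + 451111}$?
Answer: $\frac{229379}{295769} \approx 0.77553$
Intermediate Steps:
$\frac{98733 + 360025}{140427 + 451111} = \frac{458758}{591538} = 458758 \cdot \frac{1}{591538} = \frac{229379}{295769}$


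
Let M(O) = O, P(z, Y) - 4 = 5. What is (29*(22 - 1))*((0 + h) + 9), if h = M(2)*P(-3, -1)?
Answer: 16443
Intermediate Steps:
P(z, Y) = 9 (P(z, Y) = 4 + 5 = 9)
h = 18 (h = 2*9 = 18)
(29*(22 - 1))*((0 + h) + 9) = (29*(22 - 1))*((0 + 18) + 9) = (29*21)*(18 + 9) = 609*27 = 16443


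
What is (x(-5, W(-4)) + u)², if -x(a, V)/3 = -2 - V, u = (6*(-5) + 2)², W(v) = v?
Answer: 605284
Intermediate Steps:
u = 784 (u = (-30 + 2)² = (-28)² = 784)
x(a, V) = 6 + 3*V (x(a, V) = -3*(-2 - V) = 6 + 3*V)
(x(-5, W(-4)) + u)² = ((6 + 3*(-4)) + 784)² = ((6 - 12) + 784)² = (-6 + 784)² = 778² = 605284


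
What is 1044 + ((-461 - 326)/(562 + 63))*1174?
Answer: -271438/625 ≈ -434.30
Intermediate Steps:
1044 + ((-461 - 326)/(562 + 63))*1174 = 1044 - 787/625*1174 = 1044 - 923938/625 = -271438/625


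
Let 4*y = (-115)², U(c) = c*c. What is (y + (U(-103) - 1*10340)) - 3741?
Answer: -663/4 ≈ -165.75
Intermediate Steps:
U(c) = c²
y = 13225/4 (y = (¼)*(-115)² = (¼)*13225 = 13225/4 ≈ 3306.3)
(y + (U(-103) - 1*10340)) - 3741 = (13225/4 + ((-103)² - 1*10340)) - 3741 = (13225/4 + (10609 - 10340)) - 3741 = (13225/4 + 269) - 3741 = 14301/4 - 3741 = -663/4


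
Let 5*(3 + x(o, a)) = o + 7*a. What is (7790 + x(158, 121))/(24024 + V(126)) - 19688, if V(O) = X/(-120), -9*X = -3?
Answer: -170271528952/8648639 ≈ -19688.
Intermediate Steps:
X = 1/3 (X = -1/9*(-3) = 1/3 ≈ 0.33333)
x(o, a) = -3 + o/5 + 7*a/5 (x(o, a) = -3 + (o + 7*a)/5 = -3 + (o/5 + 7*a/5) = -3 + o/5 + 7*a/5)
V(O) = -1/360 (V(O) = (1/3)/(-120) = (1/3)*(-1/120) = -1/360)
(7790 + x(158, 121))/(24024 + V(126)) - 19688 = (7790 + (-3 + (1/5)*158 + (7/5)*121))/(24024 - 1/360) - 19688 = (7790 + (-3 + 158/5 + 847/5))/(8648639/360) - 19688 = (7790 + 198)*(360/8648639) - 19688 = 7988*(360/8648639) - 19688 = 2875680/8648639 - 19688 = -170271528952/8648639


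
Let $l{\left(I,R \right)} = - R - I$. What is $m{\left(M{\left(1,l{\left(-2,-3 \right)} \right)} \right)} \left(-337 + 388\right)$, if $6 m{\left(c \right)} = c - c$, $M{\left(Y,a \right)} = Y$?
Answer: $0$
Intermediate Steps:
$l{\left(I,R \right)} = - I - R$
$m{\left(c \right)} = 0$ ($m{\left(c \right)} = \frac{c - c}{6} = \frac{1}{6} \cdot 0 = 0$)
$m{\left(M{\left(1,l{\left(-2,-3 \right)} \right)} \right)} \left(-337 + 388\right) = 0 \left(-337 + 388\right) = 0 \cdot 51 = 0$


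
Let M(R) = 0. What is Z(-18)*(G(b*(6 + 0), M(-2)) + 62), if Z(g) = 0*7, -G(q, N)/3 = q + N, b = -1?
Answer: 0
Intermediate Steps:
G(q, N) = -3*N - 3*q (G(q, N) = -3*(q + N) = -3*(N + q) = -3*N - 3*q)
Z(g) = 0
Z(-18)*(G(b*(6 + 0), M(-2)) + 62) = 0*((-3*0 - (-3)*(6 + 0)) + 62) = 0*((0 - (-3)*6) + 62) = 0*((0 - 3*(-6)) + 62) = 0*((0 + 18) + 62) = 0*(18 + 62) = 0*80 = 0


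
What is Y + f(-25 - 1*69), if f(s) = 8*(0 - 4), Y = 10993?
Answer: 10961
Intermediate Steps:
f(s) = -32 (f(s) = 8*(-4) = -32)
Y + f(-25 - 1*69) = 10993 - 32 = 10961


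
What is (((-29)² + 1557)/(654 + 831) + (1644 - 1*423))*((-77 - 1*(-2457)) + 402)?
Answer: 459177446/135 ≈ 3.4013e+6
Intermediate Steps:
(((-29)² + 1557)/(654 + 831) + (1644 - 1*423))*((-77 - 1*(-2457)) + 402) = ((841 + 1557)/1485 + (1644 - 423))*((-77 + 2457) + 402) = (2398*(1/1485) + 1221)*(2380 + 402) = (218/135 + 1221)*2782 = (165053/135)*2782 = 459177446/135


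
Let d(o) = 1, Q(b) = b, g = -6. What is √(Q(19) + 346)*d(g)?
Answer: √365 ≈ 19.105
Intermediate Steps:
√(Q(19) + 346)*d(g) = √(19 + 346)*1 = √365*1 = √365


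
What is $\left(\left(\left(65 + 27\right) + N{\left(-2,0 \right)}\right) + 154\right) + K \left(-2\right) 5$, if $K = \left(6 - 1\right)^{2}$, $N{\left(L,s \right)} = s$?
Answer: $-4$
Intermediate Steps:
$K = 25$ ($K = 5^{2} = 25$)
$\left(\left(\left(65 + 27\right) + N{\left(-2,0 \right)}\right) + 154\right) + K \left(-2\right) 5 = \left(\left(\left(65 + 27\right) + 0\right) + 154\right) + 25 \left(-2\right) 5 = \left(\left(92 + 0\right) + 154\right) - 250 = \left(92 + 154\right) - 250 = 246 - 250 = -4$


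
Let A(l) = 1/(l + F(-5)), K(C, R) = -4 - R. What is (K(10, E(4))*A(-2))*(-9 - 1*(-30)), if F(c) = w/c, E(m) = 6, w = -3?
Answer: 150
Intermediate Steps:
F(c) = -3/c
A(l) = 1/(⅗ + l) (A(l) = 1/(l - 3/(-5)) = 1/(l - 3*(-⅕)) = 1/(l + ⅗) = 1/(⅗ + l))
(K(10, E(4))*A(-2))*(-9 - 1*(-30)) = ((-4 - 1*6)*(5/(3 + 5*(-2))))*(-9 - 1*(-30)) = ((-4 - 6)*(5/(3 - 10)))*(-9 + 30) = -50/(-7)*21 = -50*(-1)/7*21 = -10*(-5/7)*21 = (50/7)*21 = 150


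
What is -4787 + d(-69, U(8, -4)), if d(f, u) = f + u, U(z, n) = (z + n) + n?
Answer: -4856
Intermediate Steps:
U(z, n) = z + 2*n (U(z, n) = (n + z) + n = z + 2*n)
-4787 + d(-69, U(8, -4)) = -4787 + (-69 + (8 + 2*(-4))) = -4787 + (-69 + (8 - 8)) = -4787 + (-69 + 0) = -4787 - 69 = -4856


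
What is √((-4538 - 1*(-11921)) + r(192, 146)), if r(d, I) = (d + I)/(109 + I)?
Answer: √480165765/255 ≈ 85.932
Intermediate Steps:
r(d, I) = (I + d)/(109 + I)
√((-4538 - 1*(-11921)) + r(192, 146)) = √((-4538 - 1*(-11921)) + (146 + 192)/(109 + 146)) = √((-4538 + 11921) + 338/255) = √(7383 + (1/255)*338) = √(7383 + 338/255) = √(1883003/255) = √480165765/255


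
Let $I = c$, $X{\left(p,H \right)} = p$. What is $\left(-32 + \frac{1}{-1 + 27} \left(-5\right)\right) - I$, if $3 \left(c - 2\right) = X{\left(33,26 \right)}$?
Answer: $- \frac{1175}{26} \approx -45.192$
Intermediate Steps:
$c = 13$ ($c = 2 + \frac{1}{3} \cdot 33 = 2 + 11 = 13$)
$I = 13$
$\left(-32 + \frac{1}{-1 + 27} \left(-5\right)\right) - I = \left(-32 + \frac{1}{-1 + 27} \left(-5\right)\right) - 13 = \left(-32 + \frac{1}{26} \left(-5\right)\right) - 13 = \left(-32 - \frac{5}{26}\right) - 13 = - \frac{837}{26} - 13 = - \frac{1175}{26}$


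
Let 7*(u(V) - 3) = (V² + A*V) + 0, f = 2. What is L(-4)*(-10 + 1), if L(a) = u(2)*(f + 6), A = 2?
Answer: -2088/7 ≈ -298.29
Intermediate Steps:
u(V) = 3 + V²/7 + 2*V/7 (u(V) = 3 + ((V² + 2*V) + 0)/7 = 3 + (V² + 2*V)/7 = 3 + (V²/7 + 2*V/7) = 3 + V²/7 + 2*V/7)
L(a) = 232/7 (L(a) = (3 + (⅐)*2² + (2/7)*2)*(2 + 6) = (3 + (⅐)*4 + 4/7)*8 = (3 + 4/7 + 4/7)*8 = (29/7)*8 = 232/7)
L(-4)*(-10 + 1) = 232*(-10 + 1)/7 = (232/7)*(-9) = -2088/7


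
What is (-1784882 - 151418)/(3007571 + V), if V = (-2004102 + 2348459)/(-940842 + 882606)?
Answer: -112762366800/175148560399 ≈ -0.64381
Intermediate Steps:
V = -344357/58236 (V = 344357/(-58236) = 344357*(-1/58236) = -344357/58236 ≈ -5.9131)
(-1784882 - 151418)/(3007571 + V) = (-1784882 - 151418)/(3007571 - 344357/58236) = -1936300/175148560399/58236 = -1936300*58236/175148560399 = -112762366800/175148560399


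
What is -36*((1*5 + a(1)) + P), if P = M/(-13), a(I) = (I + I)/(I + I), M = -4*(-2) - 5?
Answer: -2700/13 ≈ -207.69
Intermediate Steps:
M = 3 (M = 8 - 5 = 3)
a(I) = 1 (a(I) = (2*I)/((2*I)) = (2*I)*(1/(2*I)) = 1)
P = -3/13 (P = 3/(-13) = 3*(-1/13) = -3/13 ≈ -0.23077)
-36*((1*5 + a(1)) + P) = -36*((1*5 + 1) - 3/13) = -36*((5 + 1) - 3/13) = -36*(6 - 3/13) = -36*75/13 = -2700/13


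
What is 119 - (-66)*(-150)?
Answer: -9781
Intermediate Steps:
119 - (-66)*(-150) = 119 - 66*150 = 119 - 9900 = -9781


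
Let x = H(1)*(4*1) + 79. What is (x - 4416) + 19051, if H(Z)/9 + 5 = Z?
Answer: 14570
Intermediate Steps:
H(Z) = -45 + 9*Z
x = -65 (x = (-45 + 9*1)*(4*1) + 79 = (-45 + 9)*4 + 79 = -36*4 + 79 = -144 + 79 = -65)
(x - 4416) + 19051 = (-65 - 4416) + 19051 = -4481 + 19051 = 14570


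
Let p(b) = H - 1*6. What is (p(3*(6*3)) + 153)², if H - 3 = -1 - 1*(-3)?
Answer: 23104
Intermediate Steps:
H = 5 (H = 3 + (-1 - 1*(-3)) = 3 + (-1 + 3) = 3 + 2 = 5)
p(b) = -1 (p(b) = 5 - 1*6 = 5 - 6 = -1)
(p(3*(6*3)) + 153)² = (-1 + 153)² = 152² = 23104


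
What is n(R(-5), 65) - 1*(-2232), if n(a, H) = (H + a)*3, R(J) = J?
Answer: 2412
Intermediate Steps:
n(a, H) = 3*H + 3*a
n(R(-5), 65) - 1*(-2232) = (3*65 + 3*(-5)) - 1*(-2232) = (195 - 15) + 2232 = 180 + 2232 = 2412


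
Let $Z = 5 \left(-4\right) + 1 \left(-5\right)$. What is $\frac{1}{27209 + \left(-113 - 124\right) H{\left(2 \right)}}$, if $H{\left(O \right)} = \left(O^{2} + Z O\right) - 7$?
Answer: $\frac{1}{39770} \approx 2.5145 \cdot 10^{-5}$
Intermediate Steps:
$Z = -25$ ($Z = -20 - 5 = -25$)
$H{\left(O \right)} = -7 + O^{2} - 25 O$ ($H{\left(O \right)} = \left(O^{2} - 25 O\right) - 7 = -7 + O^{2} - 25 O$)
$\frac{1}{27209 + \left(-113 - 124\right) H{\left(2 \right)}} = \frac{1}{27209 + \left(-113 - 124\right) \left(-7 + 2^{2} - 50\right)} = \frac{1}{27209 - 237 \left(-7 + 4 - 50\right)} = \frac{1}{27209 - -12561} = \frac{1}{27209 + 12561} = \frac{1}{39770}$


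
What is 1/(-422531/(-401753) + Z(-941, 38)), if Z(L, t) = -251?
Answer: -401753/100417472 ≈ -0.0040008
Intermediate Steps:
1/(-422531/(-401753) + Z(-941, 38)) = 1/(-422531/(-401753) - 251) = 1/(-422531*(-1/401753) - 251) = 1/(422531/401753 - 251) = 1/(-100417472/401753) = -401753/100417472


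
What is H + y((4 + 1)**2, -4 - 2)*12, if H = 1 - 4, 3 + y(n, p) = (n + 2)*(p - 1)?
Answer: -2307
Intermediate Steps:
y(n, p) = -3 + (-1 + p)*(2 + n) (y(n, p) = -3 + (n + 2)*(p - 1) = -3 + (2 + n)*(-1 + p) = -3 + (-1 + p)*(2 + n))
H = -3
H + y((4 + 1)**2, -4 - 2)*12 = -3 + (-5 - (4 + 1)**2 + 2*(-4 - 2) + (4 + 1)**2*(-4 - 2))*12 = -3 + (-5 - 1*5**2 + 2*(-6) + 5**2*(-6))*12 = -3 + (-5 - 1*25 - 12 + 25*(-6))*12 = -3 + (-5 - 25 - 12 - 150)*12 = -3 - 192*12 = -3 - 2304 = -2307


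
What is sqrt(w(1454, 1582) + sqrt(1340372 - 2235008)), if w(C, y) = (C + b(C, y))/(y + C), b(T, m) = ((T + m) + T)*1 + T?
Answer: sqrt(623898 + 1536216*I*sqrt(24851))/506 ≈ 21.775 + 21.719*I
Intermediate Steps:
b(T, m) = m + 3*T (b(T, m) = (m + 2*T)*1 + T = (m + 2*T) + T = m + 3*T)
w(C, y) = (y + 4*C)/(C + y) (w(C, y) = (C + (y + 3*C))/(y + C) = (y + 4*C)/(C + y))
sqrt(w(1454, 1582) + sqrt(1340372 - 2235008)) = sqrt((1582 + 4*1454)/(1454 + 1582) + sqrt(1340372 - 2235008)) = sqrt((1582 + 5816)/3036 + sqrt(-894636)) = sqrt((1/3036)*7398 + 6*I*sqrt(24851)) = sqrt(1233/506 + 6*I*sqrt(24851))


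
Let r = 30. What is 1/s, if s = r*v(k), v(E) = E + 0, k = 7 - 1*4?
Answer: 1/90 ≈ 0.011111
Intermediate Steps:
k = 3 (k = 7 - 4 = 3)
v(E) = E
s = 90 (s = 30*3 = 90)
1/s = 1/90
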